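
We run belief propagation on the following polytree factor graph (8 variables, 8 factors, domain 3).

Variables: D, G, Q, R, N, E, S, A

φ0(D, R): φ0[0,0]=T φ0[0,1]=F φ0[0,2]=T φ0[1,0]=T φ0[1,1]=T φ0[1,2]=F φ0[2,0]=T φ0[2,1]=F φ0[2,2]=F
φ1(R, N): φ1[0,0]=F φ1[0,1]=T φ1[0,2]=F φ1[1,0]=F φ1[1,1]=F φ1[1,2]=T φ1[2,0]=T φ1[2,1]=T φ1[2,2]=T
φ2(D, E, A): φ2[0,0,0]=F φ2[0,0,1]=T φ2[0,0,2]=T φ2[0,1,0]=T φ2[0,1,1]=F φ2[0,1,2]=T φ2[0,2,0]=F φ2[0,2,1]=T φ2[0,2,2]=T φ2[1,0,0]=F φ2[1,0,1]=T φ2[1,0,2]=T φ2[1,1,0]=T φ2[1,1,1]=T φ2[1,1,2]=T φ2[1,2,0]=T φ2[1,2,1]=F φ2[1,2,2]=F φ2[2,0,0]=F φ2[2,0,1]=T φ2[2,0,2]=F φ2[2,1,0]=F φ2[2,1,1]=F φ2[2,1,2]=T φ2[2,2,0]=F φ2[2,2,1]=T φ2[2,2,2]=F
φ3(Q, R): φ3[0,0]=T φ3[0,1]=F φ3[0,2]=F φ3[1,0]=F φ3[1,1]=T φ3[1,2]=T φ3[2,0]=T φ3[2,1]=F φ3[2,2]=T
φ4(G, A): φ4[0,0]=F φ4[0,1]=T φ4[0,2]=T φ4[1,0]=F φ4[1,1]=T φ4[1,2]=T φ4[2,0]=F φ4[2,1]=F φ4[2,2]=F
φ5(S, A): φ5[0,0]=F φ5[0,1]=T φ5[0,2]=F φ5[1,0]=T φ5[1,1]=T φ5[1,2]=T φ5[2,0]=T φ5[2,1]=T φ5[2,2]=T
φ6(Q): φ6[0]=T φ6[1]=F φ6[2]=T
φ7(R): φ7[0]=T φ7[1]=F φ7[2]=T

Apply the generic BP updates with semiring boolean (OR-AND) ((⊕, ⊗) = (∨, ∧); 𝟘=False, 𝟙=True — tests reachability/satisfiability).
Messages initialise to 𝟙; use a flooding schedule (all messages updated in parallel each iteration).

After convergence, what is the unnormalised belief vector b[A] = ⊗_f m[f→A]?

init: all messages = 𝟙 over 3 values
r1 m[φ0→D] = [T, T, T]
r1 m[φ0→R] = [T, T, T]
r1 m[φ1→R] = [T, T, T]
r1 m[φ1→N] = [T, T, T]
r1 m[φ2→D] = [T, T, T]
r1 m[φ2→E] = [T, T, T]
r1 m[φ2→A] = [T, T, T]
r1 m[φ3→Q] = [T, T, T]
r1 m[φ3→R] = [T, T, T]
r1 m[φ4→G] = [T, T, F]
r1 m[φ4→A] = [F, T, T]
r1 m[φ5→S] = [T, T, T]
r1 m[φ5→A] = [T, T, T]
r1 m[φ6→Q] = [T, F, T]
r1 m[φ7→R] = [T, F, T]
r1 m[D→φ0] = [T, T, T]
r1 m[D→φ2] = [T, T, T]
r1 m[G→φ4] = [T, T, T]
r1 m[Q→φ3] = [T, T, T]
r1 m[Q→φ6] = [T, T, T]
r1 m[R→φ0] = [T, T, T]
r1 m[R→φ1] = [T, T, T]
r1 m[R→φ3] = [T, T, T]
r1 m[R→φ7] = [T, T, T]
r1 m[N→φ1] = [T, T, T]
r1 m[E→φ2] = [T, T, T]
r1 m[S→φ5] = [T, T, T]
r1 m[A→φ2] = [T, T, T]
r1 m[A→φ4] = [T, T, T]
r1 m[A→φ5] = [T, T, T]
r2 m[φ0→D] = [T, T, T]
r2 m[φ0→R] = [T, T, T]
r2 m[φ1→R] = [T, T, T]
r2 m[φ1→N] = [T, T, T]
r2 m[φ2→D] = [T, T, T]
r2 m[φ2→E] = [T, T, T]
r2 m[φ2→A] = [T, T, T]
r2 m[φ3→Q] = [T, T, T]
r2 m[φ3→R] = [T, T, T]
r2 m[φ4→G] = [T, T, F]
r2 m[φ4→A] = [F, T, T]
r2 m[φ5→S] = [T, T, T]
r2 m[φ5→A] = [T, T, T]
r2 m[φ6→Q] = [T, F, T]
r2 m[φ7→R] = [T, F, T]
r2 m[D→φ0] = [T, T, T]
r2 m[D→φ2] = [T, T, T]
r2 m[G→φ4] = [T, T, T]
r2 m[Q→φ3] = [T, F, T]
r2 m[Q→φ6] = [T, T, T]
r2 m[R→φ0] = [T, F, T]
r2 m[R→φ1] = [T, F, T]
r2 m[R→φ3] = [T, F, T]
r2 m[R→φ7] = [T, T, T]
r2 m[N→φ1] = [T, T, T]
r2 m[E→φ2] = [T, T, T]
r2 m[S→φ5] = [T, T, T]
r2 m[A→φ2] = [F, T, T]
r2 m[A→φ4] = [T, T, T]
r2 m[A→φ5] = [F, T, T]
r3 m[φ0→D] = [T, T, T]
r3 m[φ0→R] = [T, T, T]
r3 m[φ1→R] = [T, T, T]
r3 m[φ1→N] = [T, T, T]
r3 m[φ2→D] = [T, T, T]
r3 m[φ2→E] = [T, T, T]
r3 m[φ2→A] = [T, T, T]
r3 m[φ3→Q] = [T, T, T]
r3 m[φ3→R] = [T, F, T]
r3 m[φ4→G] = [T, T, F]
r3 m[φ4→A] = [F, T, T]
r3 m[φ5→S] = [T, T, T]
r3 m[φ5→A] = [T, T, T]
r3 m[φ6→Q] = [T, F, T]
r3 m[φ7→R] = [T, F, T]
r3 m[D→φ0] = [T, T, T]
r3 m[D→φ2] = [T, T, T]
r3 m[G→φ4] = [T, T, T]
r3 m[Q→φ3] = [T, F, T]
r3 m[Q→φ6] = [T, T, T]
r3 m[R→φ0] = [T, F, T]
r3 m[R→φ1] = [T, F, T]
r3 m[R→φ3] = [T, F, T]
r3 m[R→φ7] = [T, T, T]
r3 m[N→φ1] = [T, T, T]
r3 m[E→φ2] = [T, T, T]
r3 m[S→φ5] = [T, T, T]
r3 m[A→φ2] = [F, T, T]
r3 m[A→φ4] = [T, T, T]
r3 m[A→φ5] = [F, T, T]
r4 m[φ0→D] = [T, T, T]
r4 m[φ0→R] = [T, T, T]
r4 m[φ1→R] = [T, T, T]
r4 m[φ1→N] = [T, T, T]
r4 m[φ2→D] = [T, T, T]
r4 m[φ2→E] = [T, T, T]
r4 m[φ2→A] = [T, T, T]
r4 m[φ3→Q] = [T, T, T]
r4 m[φ3→R] = [T, F, T]
r4 m[φ4→G] = [T, T, F]
r4 m[φ4→A] = [F, T, T]
r4 m[φ5→S] = [T, T, T]
r4 m[φ5→A] = [T, T, T]
r4 m[φ6→Q] = [T, F, T]
r4 m[φ7→R] = [T, F, T]
r4 m[D→φ0] = [T, T, T]
r4 m[D→φ2] = [T, T, T]
r4 m[G→φ4] = [T, T, T]
r4 m[Q→φ3] = [T, F, T]
r4 m[Q→φ6] = [T, T, T]
r4 m[R→φ0] = [T, F, T]
r4 m[R→φ1] = [T, F, T]
r4 m[R→φ3] = [T, F, T]
r4 m[R→φ7] = [T, F, T]
r4 m[N→φ1] = [T, T, T]
r4 m[E→φ2] = [T, T, T]
r4 m[S→φ5] = [T, T, T]
r4 m[A→φ2] = [F, T, T]
r4 m[A→φ4] = [T, T, T]
r4 m[A→φ5] = [F, T, T]
r5 m[φ0→D] = [T, T, T]
r5 m[φ0→R] = [T, T, T]
r5 m[φ1→R] = [T, T, T]
r5 m[φ1→N] = [T, T, T]
r5 m[φ2→D] = [T, T, T]
r5 m[φ2→E] = [T, T, T]
r5 m[φ2→A] = [T, T, T]
r5 m[φ3→Q] = [T, T, T]
r5 m[φ3→R] = [T, F, T]
r5 m[φ4→G] = [T, T, F]
r5 m[φ4→A] = [F, T, T]
r5 m[φ5→S] = [T, T, T]
r5 m[φ5→A] = [T, T, T]
r5 m[φ6→Q] = [T, F, T]
r5 m[φ7→R] = [T, F, T]
r5 m[D→φ0] = [T, T, T]
r5 m[D→φ2] = [T, T, T]
r5 m[G→φ4] = [T, T, T]
r5 m[Q→φ3] = [T, F, T]
r5 m[Q→φ6] = [T, T, T]
r5 m[R→φ0] = [T, F, T]
r5 m[R→φ1] = [T, F, T]
r5 m[R→φ3] = [T, F, T]
r5 m[R→φ7] = [T, F, T]
r5 m[N→φ1] = [T, T, T]
r5 m[E→φ2] = [T, T, T]
r5 m[S→φ5] = [T, T, T]
r5 m[A→φ2] = [F, T, T]
r5 m[A→φ4] = [T, T, T]
r5 m[A→φ5] = [F, T, T]
fixed point reached at round 5
b[A] = ⊗ incoming = [F, T, T]

b[A] = [F, T, T]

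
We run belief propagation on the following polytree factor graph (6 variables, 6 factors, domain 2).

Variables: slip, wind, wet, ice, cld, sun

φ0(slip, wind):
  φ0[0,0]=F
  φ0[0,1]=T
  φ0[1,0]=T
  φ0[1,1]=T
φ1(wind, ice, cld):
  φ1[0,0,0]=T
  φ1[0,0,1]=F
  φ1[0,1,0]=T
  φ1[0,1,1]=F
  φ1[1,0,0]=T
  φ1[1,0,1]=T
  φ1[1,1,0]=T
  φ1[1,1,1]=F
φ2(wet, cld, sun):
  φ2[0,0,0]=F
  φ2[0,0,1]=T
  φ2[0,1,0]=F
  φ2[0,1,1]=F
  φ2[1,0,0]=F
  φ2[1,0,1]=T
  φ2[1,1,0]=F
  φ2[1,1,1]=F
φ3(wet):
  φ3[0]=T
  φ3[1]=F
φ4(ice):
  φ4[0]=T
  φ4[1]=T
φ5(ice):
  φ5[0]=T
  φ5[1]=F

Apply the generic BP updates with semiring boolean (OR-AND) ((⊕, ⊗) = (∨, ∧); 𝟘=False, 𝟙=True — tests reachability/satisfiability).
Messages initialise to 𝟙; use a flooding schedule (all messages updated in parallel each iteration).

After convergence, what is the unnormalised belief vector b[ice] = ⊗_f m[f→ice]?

b[ice] = [T, F]

init: all messages = 𝟙 over 2 values
r1 m[φ0→slip] = [T, T]
r1 m[φ0→wind] = [T, T]
r1 m[φ1→wind] = [T, T]
r1 m[φ1→ice] = [T, T]
r1 m[φ1→cld] = [T, T]
r1 m[φ2→wet] = [T, T]
r1 m[φ2→cld] = [T, F]
r1 m[φ2→sun] = [F, T]
r1 m[φ3→wet] = [T, F]
r1 m[φ4→ice] = [T, T]
r1 m[φ5→ice] = [T, F]
r1 m[slip→φ0] = [T, T]
r1 m[wind→φ0] = [T, T]
r1 m[wind→φ1] = [T, T]
r1 m[wet→φ2] = [T, T]
r1 m[wet→φ3] = [T, T]
r1 m[ice→φ1] = [T, T]
r1 m[ice→φ4] = [T, T]
r1 m[ice→φ5] = [T, T]
r1 m[cld→φ1] = [T, T]
r1 m[cld→φ2] = [T, T]
r1 m[sun→φ2] = [T, T]
r2 m[φ0→slip] = [T, T]
r2 m[φ0→wind] = [T, T]
r2 m[φ1→wind] = [T, T]
r2 m[φ1→ice] = [T, T]
r2 m[φ1→cld] = [T, T]
r2 m[φ2→wet] = [T, T]
r2 m[φ2→cld] = [T, F]
r2 m[φ2→sun] = [F, T]
r2 m[φ3→wet] = [T, F]
r2 m[φ4→ice] = [T, T]
r2 m[φ5→ice] = [T, F]
r2 m[slip→φ0] = [T, T]
r2 m[wind→φ0] = [T, T]
r2 m[wind→φ1] = [T, T]
r2 m[wet→φ2] = [T, F]
r2 m[wet→φ3] = [T, T]
r2 m[ice→φ1] = [T, F]
r2 m[ice→φ4] = [T, F]
r2 m[ice→φ5] = [T, T]
r2 m[cld→φ1] = [T, F]
r2 m[cld→φ2] = [T, T]
r2 m[sun→φ2] = [T, T]
r3 m[φ0→slip] = [T, T]
r3 m[φ0→wind] = [T, T]
r3 m[φ1→wind] = [T, T]
r3 m[φ1→ice] = [T, T]
r3 m[φ1→cld] = [T, T]
r3 m[φ2→wet] = [T, T]
r3 m[φ2→cld] = [T, F]
r3 m[φ2→sun] = [F, T]
r3 m[φ3→wet] = [T, F]
r3 m[φ4→ice] = [T, T]
r3 m[φ5→ice] = [T, F]
r3 m[slip→φ0] = [T, T]
r3 m[wind→φ0] = [T, T]
r3 m[wind→φ1] = [T, T]
r3 m[wet→φ2] = [T, F]
r3 m[wet→φ3] = [T, T]
r3 m[ice→φ1] = [T, F]
r3 m[ice→φ4] = [T, F]
r3 m[ice→φ5] = [T, T]
r3 m[cld→φ1] = [T, F]
r3 m[cld→φ2] = [T, T]
r3 m[sun→φ2] = [T, T]
fixed point reached at round 3
b[ice] = ⊗ incoming = [T, F]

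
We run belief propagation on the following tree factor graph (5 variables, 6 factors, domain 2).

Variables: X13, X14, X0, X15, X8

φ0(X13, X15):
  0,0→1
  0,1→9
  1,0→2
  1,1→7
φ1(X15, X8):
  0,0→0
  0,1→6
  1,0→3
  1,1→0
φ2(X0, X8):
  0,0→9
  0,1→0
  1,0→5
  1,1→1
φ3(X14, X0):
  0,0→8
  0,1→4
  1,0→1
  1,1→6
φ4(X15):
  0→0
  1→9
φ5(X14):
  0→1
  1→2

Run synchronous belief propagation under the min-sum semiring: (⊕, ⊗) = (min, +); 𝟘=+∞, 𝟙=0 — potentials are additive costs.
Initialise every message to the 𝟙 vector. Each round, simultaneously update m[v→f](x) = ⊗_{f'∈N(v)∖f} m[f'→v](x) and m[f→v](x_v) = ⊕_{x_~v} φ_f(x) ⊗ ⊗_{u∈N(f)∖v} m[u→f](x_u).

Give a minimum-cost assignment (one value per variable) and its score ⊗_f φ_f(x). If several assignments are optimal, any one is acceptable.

assignment: (X13=0, X14=1, X0=0, X15=0, X8=1); score = 10

init: all messages = 𝟙 over 2 values
r1 m[φ0→X13] = [1, 2]
r1 m[φ0→X15] = [1, 7]
r1 m[φ1→X15] = [0, 0]
r1 m[φ1→X8] = [0, 0]
r1 m[φ2→X0] = [0, 1]
r1 m[φ2→X8] = [5, 0]
r1 m[φ3→X14] = [4, 1]
r1 m[φ3→X0] = [1, 4]
r1 m[φ4→X15] = [0, 9]
r1 m[φ5→X14] = [1, 2]
r1 m[X13→φ0] = [0, 0]
r1 m[X14→φ3] = [0, 0]
r1 m[X14→φ5] = [0, 0]
r1 m[X0→φ2] = [0, 0]
r1 m[X0→φ3] = [0, 0]
r1 m[X15→φ0] = [0, 0]
r1 m[X15→φ1] = [0, 0]
r1 m[X15→φ4] = [0, 0]
r1 m[X8→φ1] = [0, 0]
r1 m[X8→φ2] = [0, 0]
r2 m[φ0→X13] = [1, 2]
r2 m[φ0→X15] = [1, 7]
r2 m[φ1→X15] = [0, 0]
r2 m[φ1→X8] = [0, 0]
r2 m[φ2→X0] = [0, 1]
r2 m[φ2→X8] = [5, 0]
r2 m[φ3→X14] = [4, 1]
r2 m[φ3→X0] = [1, 4]
r2 m[φ4→X15] = [0, 9]
r2 m[φ5→X14] = [1, 2]
r2 m[X13→φ0] = [0, 0]
r2 m[X14→φ3] = [1, 2]
r2 m[X14→φ5] = [4, 1]
r2 m[X0→φ2] = [1, 4]
r2 m[X0→φ3] = [0, 1]
r2 m[X15→φ0] = [0, 9]
r2 m[X15→φ1] = [1, 16]
r2 m[X15→φ4] = [1, 7]
r2 m[X8→φ1] = [5, 0]
r2 m[X8→φ2] = [0, 0]
r3 m[φ0→X13] = [1, 2]
r3 m[φ0→X15] = [1, 7]
r3 m[φ1→X15] = [5, 0]
r3 m[φ1→X8] = [1, 7]
r3 m[φ2→X0] = [0, 1]
r3 m[φ2→X8] = [9, 1]
r3 m[φ3→X14] = [5, 1]
r3 m[φ3→X0] = [3, 5]
r3 m[φ4→X15] = [0, 9]
r3 m[φ5→X14] = [1, 2]
r3 m[X13→φ0] = [0, 0]
r3 m[X14→φ3] = [1, 2]
r3 m[X14→φ5] = [4, 1]
r3 m[X0→φ2] = [1, 4]
r3 m[X0→φ3] = [0, 1]
r3 m[X15→φ0] = [0, 9]
r3 m[X15→φ1] = [1, 16]
r3 m[X15→φ4] = [1, 7]
r3 m[X8→φ1] = [5, 0]
r3 m[X8→φ2] = [0, 0]
r4 m[φ0→X13] = [1, 2]
r4 m[φ0→X15] = [1, 7]
r4 m[φ1→X15] = [5, 0]
r4 m[φ1→X8] = [1, 7]
r4 m[φ2→X0] = [0, 1]
r4 m[φ2→X8] = [9, 1]
r4 m[φ3→X14] = [5, 1]
r4 m[φ3→X0] = [3, 5]
r4 m[φ4→X15] = [0, 9]
r4 m[φ5→X14] = [1, 2]
r4 m[X13→φ0] = [0, 0]
r4 m[X14→φ3] = [1, 2]
r4 m[X14→φ5] = [5, 1]
r4 m[X0→φ2] = [3, 5]
r4 m[X0→φ3] = [0, 1]
r4 m[X15→φ0] = [5, 9]
r4 m[X15→φ1] = [1, 16]
r4 m[X15→φ4] = [6, 7]
r4 m[X8→φ1] = [9, 1]
r4 m[X8→φ2] = [1, 7]
r5 m[φ0→X13] = [6, 7]
r5 m[φ0→X15] = [1, 7]
r5 m[φ1→X15] = [7, 1]
r5 m[φ1→X8] = [1, 7]
r5 m[φ2→X0] = [7, 6]
r5 m[φ2→X8] = [10, 3]
r5 m[φ3→X14] = [5, 1]
r5 m[φ3→X0] = [3, 5]
r5 m[φ4→X15] = [0, 9]
r5 m[φ5→X14] = [1, 2]
r5 m[X13→φ0] = [0, 0]
r5 m[X14→φ3] = [1, 2]
r5 m[X14→φ5] = [5, 1]
r5 m[X0→φ2] = [3, 5]
r5 m[X0→φ3] = [0, 1]
r5 m[X15→φ0] = [5, 9]
r5 m[X15→φ1] = [1, 16]
r5 m[X15→φ4] = [6, 7]
r5 m[X8→φ1] = [9, 1]
r5 m[X8→φ2] = [1, 7]
r6 m[φ0→X13] = [6, 7]
r6 m[φ0→X15] = [1, 7]
r6 m[φ1→X15] = [7, 1]
r6 m[φ1→X8] = [1, 7]
r6 m[φ2→X0] = [7, 6]
r6 m[φ2→X8] = [10, 3]
r6 m[φ3→X14] = [5, 1]
r6 m[φ3→X0] = [3, 5]
r6 m[φ4→X15] = [0, 9]
r6 m[φ5→X14] = [1, 2]
r6 m[X13→φ0] = [0, 0]
r6 m[X14→φ3] = [1, 2]
r6 m[X14→φ5] = [5, 1]
r6 m[X0→φ2] = [3, 5]
r6 m[X0→φ3] = [7, 6]
r6 m[X15→φ0] = [7, 10]
r6 m[X15→φ1] = [1, 16]
r6 m[X15→φ4] = [8, 8]
r6 m[X8→φ1] = [10, 3]
r6 m[X8→φ2] = [1, 7]
r7 m[φ0→X13] = [8, 9]
r7 m[φ0→X15] = [1, 7]
r7 m[φ1→X15] = [9, 3]
r7 m[φ1→X8] = [1, 7]
r7 m[φ2→X0] = [7, 6]
r7 m[φ2→X8] = [10, 3]
r7 m[φ3→X14] = [10, 8]
r7 m[φ3→X0] = [3, 5]
r7 m[φ4→X15] = [0, 9]
r7 m[φ5→X14] = [1, 2]
r7 m[X13→φ0] = [0, 0]
r7 m[X14→φ3] = [1, 2]
r7 m[X14→φ5] = [5, 1]
r7 m[X0→φ2] = [3, 5]
r7 m[X0→φ3] = [7, 6]
r7 m[X15→φ0] = [7, 10]
r7 m[X15→φ1] = [1, 16]
r7 m[X15→φ4] = [8, 8]
r7 m[X8→φ1] = [10, 3]
r7 m[X8→φ2] = [1, 7]
r8 m[φ0→X13] = [8, 9]
r8 m[φ0→X15] = [1, 7]
r8 m[φ1→X15] = [9, 3]
r8 m[φ1→X8] = [1, 7]
r8 m[φ2→X0] = [7, 6]
r8 m[φ2→X8] = [10, 3]
r8 m[φ3→X14] = [10, 8]
r8 m[φ3→X0] = [3, 5]
r8 m[φ4→X15] = [0, 9]
r8 m[φ5→X14] = [1, 2]
r8 m[X13→φ0] = [0, 0]
r8 m[X14→φ3] = [1, 2]
r8 m[X14→φ5] = [10, 8]
r8 m[X0→φ2] = [3, 5]
r8 m[X0→φ3] = [7, 6]
r8 m[X15→φ0] = [9, 12]
r8 m[X15→φ1] = [1, 16]
r8 m[X15→φ4] = [10, 10]
r8 m[X8→φ1] = [10, 3]
r8 m[X8→φ2] = [1, 7]
r9 m[φ0→X13] = [10, 11]
r9 m[φ0→X15] = [1, 7]
r9 m[φ1→X15] = [9, 3]
r9 m[φ1→X8] = [1, 7]
r9 m[φ2→X0] = [7, 6]
r9 m[φ2→X8] = [10, 3]
r9 m[φ3→X14] = [10, 8]
r9 m[φ3→X0] = [3, 5]
r9 m[φ4→X15] = [0, 9]
r9 m[φ5→X14] = [1, 2]
r9 m[X13→φ0] = [0, 0]
r9 m[X14→φ3] = [1, 2]
r9 m[X14→φ5] = [10, 8]
r9 m[X0→φ2] = [3, 5]
r9 m[X0→φ3] = [7, 6]
r9 m[X15→φ0] = [9, 12]
r9 m[X15→φ1] = [1, 16]
r9 m[X15→φ4] = [10, 10]
r9 m[X8→φ1] = [10, 3]
r9 m[X8→φ2] = [1, 7]
r10 m[φ0→X13] = [10, 11]
r10 m[φ0→X15] = [1, 7]
r10 m[φ1→X15] = [9, 3]
r10 m[φ1→X8] = [1, 7]
r10 m[φ2→X0] = [7, 6]
r10 m[φ2→X8] = [10, 3]
r10 m[φ3→X14] = [10, 8]
r10 m[φ3→X0] = [3, 5]
r10 m[φ4→X15] = [0, 9]
r10 m[φ5→X14] = [1, 2]
r10 m[X13→φ0] = [0, 0]
r10 m[X14→φ3] = [1, 2]
r10 m[X14→φ5] = [10, 8]
r10 m[X0→φ2] = [3, 5]
r10 m[X0→φ3] = [7, 6]
r10 m[X15→φ0] = [9, 12]
r10 m[X15→φ1] = [1, 16]
r10 m[X15→φ4] = [10, 10]
r10 m[X8→φ1] = [10, 3]
r10 m[X8→φ2] = [1, 7]
fixed point reached at round 10
traceback from X13: (X13=0, X14=1, X0=0, X15=0, X8=1), score=10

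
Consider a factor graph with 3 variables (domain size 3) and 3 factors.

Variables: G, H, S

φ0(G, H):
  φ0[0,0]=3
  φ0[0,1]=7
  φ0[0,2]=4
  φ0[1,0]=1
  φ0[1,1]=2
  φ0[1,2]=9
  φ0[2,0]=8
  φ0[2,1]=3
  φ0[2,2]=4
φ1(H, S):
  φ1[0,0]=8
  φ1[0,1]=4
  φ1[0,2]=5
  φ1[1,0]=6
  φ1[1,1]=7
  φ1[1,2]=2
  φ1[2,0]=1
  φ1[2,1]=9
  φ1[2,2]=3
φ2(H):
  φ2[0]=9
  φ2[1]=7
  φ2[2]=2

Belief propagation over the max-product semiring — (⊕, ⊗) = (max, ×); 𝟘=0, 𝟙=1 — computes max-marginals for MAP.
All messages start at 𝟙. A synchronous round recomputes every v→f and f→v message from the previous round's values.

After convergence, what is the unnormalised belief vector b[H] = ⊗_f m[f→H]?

b[H] = [576, 343, 162]

init: all messages = 𝟙 over 3 values
r1 m[φ0→G] = [7, 9, 8]
r1 m[φ0→H] = [8, 7, 9]
r1 m[φ1→H] = [8, 7, 9]
r1 m[φ1→S] = [8, 9, 5]
r1 m[φ2→H] = [9, 7, 2]
r1 m[G→φ0] = [1, 1, 1]
r1 m[H→φ0] = [1, 1, 1]
r1 m[H→φ1] = [1, 1, 1]
r1 m[H→φ2] = [1, 1, 1]
r1 m[S→φ1] = [1, 1, 1]
r2 m[φ0→G] = [7, 9, 8]
r2 m[φ0→H] = [8, 7, 9]
r2 m[φ1→H] = [8, 7, 9]
r2 m[φ1→S] = [8, 9, 5]
r2 m[φ2→H] = [9, 7, 2]
r2 m[G→φ0] = [1, 1, 1]
r2 m[H→φ0] = [72, 49, 18]
r2 m[H→φ1] = [72, 49, 18]
r2 m[H→φ2] = [64, 49, 81]
r2 m[S→φ1] = [1, 1, 1]
r3 m[φ0→G] = [343, 162, 576]
r3 m[φ0→H] = [8, 7, 9]
r3 m[φ1→H] = [8, 7, 9]
r3 m[φ1→S] = [576, 343, 360]
r3 m[φ2→H] = [9, 7, 2]
r3 m[G→φ0] = [1, 1, 1]
r3 m[H→φ0] = [72, 49, 18]
r3 m[H→φ1] = [72, 49, 18]
r3 m[H→φ2] = [64, 49, 81]
r3 m[S→φ1] = [1, 1, 1]
r4 m[φ0→G] = [343, 162, 576]
r4 m[φ0→H] = [8, 7, 9]
r4 m[φ1→H] = [8, 7, 9]
r4 m[φ1→S] = [576, 343, 360]
r4 m[φ2→H] = [9, 7, 2]
r4 m[G→φ0] = [1, 1, 1]
r4 m[H→φ0] = [72, 49, 18]
r4 m[H→φ1] = [72, 49, 18]
r4 m[H→φ2] = [64, 49, 81]
r4 m[S→φ1] = [1, 1, 1]
fixed point reached at round 4
b[H] = ⊗ incoming = [576, 343, 162]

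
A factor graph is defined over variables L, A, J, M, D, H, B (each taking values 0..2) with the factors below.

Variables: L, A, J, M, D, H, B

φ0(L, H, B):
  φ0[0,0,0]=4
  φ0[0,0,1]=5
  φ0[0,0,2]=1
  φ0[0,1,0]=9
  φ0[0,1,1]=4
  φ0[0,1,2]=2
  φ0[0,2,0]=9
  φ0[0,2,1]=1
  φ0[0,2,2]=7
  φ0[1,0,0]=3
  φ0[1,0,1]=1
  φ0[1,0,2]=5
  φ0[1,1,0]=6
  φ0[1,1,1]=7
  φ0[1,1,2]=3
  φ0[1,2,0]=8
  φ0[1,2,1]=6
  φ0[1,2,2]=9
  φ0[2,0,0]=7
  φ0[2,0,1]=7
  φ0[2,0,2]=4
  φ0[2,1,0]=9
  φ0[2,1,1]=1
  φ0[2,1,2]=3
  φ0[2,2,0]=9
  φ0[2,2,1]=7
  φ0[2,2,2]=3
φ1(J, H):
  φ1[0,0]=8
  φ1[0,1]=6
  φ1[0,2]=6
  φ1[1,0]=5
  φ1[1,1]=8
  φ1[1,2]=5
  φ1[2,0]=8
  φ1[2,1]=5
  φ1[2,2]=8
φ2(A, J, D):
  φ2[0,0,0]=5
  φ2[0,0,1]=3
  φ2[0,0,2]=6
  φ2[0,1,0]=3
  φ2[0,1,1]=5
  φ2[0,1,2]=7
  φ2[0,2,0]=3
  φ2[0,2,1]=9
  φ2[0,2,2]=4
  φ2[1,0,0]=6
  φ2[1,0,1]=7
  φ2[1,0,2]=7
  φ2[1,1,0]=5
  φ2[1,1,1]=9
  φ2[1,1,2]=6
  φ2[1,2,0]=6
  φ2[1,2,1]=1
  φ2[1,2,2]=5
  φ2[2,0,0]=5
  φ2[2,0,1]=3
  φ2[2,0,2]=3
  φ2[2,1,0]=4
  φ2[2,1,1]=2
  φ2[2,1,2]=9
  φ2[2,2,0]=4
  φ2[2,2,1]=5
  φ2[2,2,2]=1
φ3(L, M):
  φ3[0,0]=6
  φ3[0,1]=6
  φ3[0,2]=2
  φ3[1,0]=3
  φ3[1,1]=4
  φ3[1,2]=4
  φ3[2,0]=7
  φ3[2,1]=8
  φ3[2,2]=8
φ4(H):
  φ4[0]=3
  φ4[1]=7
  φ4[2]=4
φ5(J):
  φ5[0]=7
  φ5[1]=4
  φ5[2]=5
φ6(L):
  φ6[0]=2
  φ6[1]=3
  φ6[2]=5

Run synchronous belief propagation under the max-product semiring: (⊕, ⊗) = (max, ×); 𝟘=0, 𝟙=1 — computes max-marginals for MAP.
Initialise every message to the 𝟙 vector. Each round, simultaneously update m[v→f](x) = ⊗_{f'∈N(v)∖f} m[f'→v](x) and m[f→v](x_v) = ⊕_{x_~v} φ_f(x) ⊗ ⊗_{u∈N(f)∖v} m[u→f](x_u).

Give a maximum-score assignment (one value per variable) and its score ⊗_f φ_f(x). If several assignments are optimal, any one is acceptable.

init: all messages = 𝟙 over 3 values
r1 m[φ0→L] = [9, 9, 9]
r1 m[φ0→H] = [7, 9, 9]
r1 m[φ0→B] = [9, 7, 9]
r1 m[φ1→J] = [8, 8, 8]
r1 m[φ1→H] = [8, 8, 8]
r1 m[φ2→A] = [9, 9, 9]
r1 m[φ2→J] = [7, 9, 9]
r1 m[φ2→D] = [6, 9, 9]
r1 m[φ3→L] = [6, 4, 8]
r1 m[φ3→M] = [7, 8, 8]
r1 m[φ4→H] = [3, 7, 4]
r1 m[φ5→J] = [7, 4, 5]
r1 m[φ6→L] = [2, 3, 5]
r1 m[L→φ0] = [1, 1, 1]
r1 m[L→φ3] = [1, 1, 1]
r1 m[L→φ6] = [1, 1, 1]
r1 m[A→φ2] = [1, 1, 1]
r1 m[J→φ1] = [1, 1, 1]
r1 m[J→φ2] = [1, 1, 1]
r1 m[J→φ5] = [1, 1, 1]
r1 m[M→φ3] = [1, 1, 1]
r1 m[D→φ2] = [1, 1, 1]
r1 m[H→φ0] = [1, 1, 1]
r1 m[H→φ1] = [1, 1, 1]
r1 m[H→φ4] = [1, 1, 1]
r1 m[B→φ0] = [1, 1, 1]
r2 m[φ0→L] = [9, 9, 9]
r2 m[φ0→H] = [7, 9, 9]
r2 m[φ0→B] = [9, 7, 9]
r2 m[φ1→J] = [8, 8, 8]
r2 m[φ1→H] = [8, 8, 8]
r2 m[φ2→A] = [9, 9, 9]
r2 m[φ2→J] = [7, 9, 9]
r2 m[φ2→D] = [6, 9, 9]
r2 m[φ3→L] = [6, 4, 8]
r2 m[φ3→M] = [7, 8, 8]
r2 m[φ4→H] = [3, 7, 4]
r2 m[φ5→J] = [7, 4, 5]
r2 m[φ6→L] = [2, 3, 5]
r2 m[L→φ0] = [12, 12, 40]
r2 m[L→φ3] = [18, 27, 45]
r2 m[L→φ6] = [54, 36, 72]
r2 m[A→φ2] = [1, 1, 1]
r2 m[J→φ1] = [49, 36, 45]
r2 m[J→φ2] = [56, 32, 40]
r2 m[J→φ5] = [56, 72, 72]
r2 m[M→φ3] = [1, 1, 1]
r2 m[D→φ2] = [1, 1, 1]
r2 m[H→φ0] = [24, 56, 32]
r2 m[H→φ1] = [21, 63, 36]
r2 m[H→φ4] = [56, 72, 72]
r2 m[B→φ0] = [1, 1, 1]
r3 m[φ0→L] = [504, 392, 504]
r3 m[φ0→H] = [280, 360, 360]
r3 m[φ0→B] = [20160, 8960, 6720]
r3 m[φ1→J] = [378, 504, 315]
r3 m[φ1→H] = [392, 294, 360]
r3 m[φ2→A] = [360, 392, 288]
r3 m[φ2→J] = [7, 9, 9]
r3 m[φ2→D] = [336, 392, 392]
r3 m[φ3→L] = [6, 4, 8]
r3 m[φ3→M] = [315, 360, 360]
r3 m[φ4→H] = [3, 7, 4]
r3 m[φ5→J] = [7, 4, 5]
r3 m[φ6→L] = [2, 3, 5]
r3 m[L→φ0] = [12, 12, 40]
r3 m[L→φ3] = [18, 27, 45]
r3 m[L→φ6] = [54, 36, 72]
r3 m[A→φ2] = [1, 1, 1]
r3 m[J→φ1] = [49, 36, 45]
r3 m[J→φ2] = [56, 32, 40]
r3 m[J→φ5] = [56, 72, 72]
r3 m[M→φ3] = [1, 1, 1]
r3 m[D→φ2] = [1, 1, 1]
r3 m[H→φ0] = [24, 56, 32]
r3 m[H→φ1] = [21, 63, 36]
r3 m[H→φ4] = [56, 72, 72]
r3 m[B→φ0] = [1, 1, 1]
r4 m[φ0→L] = [504, 392, 504]
r4 m[φ0→H] = [280, 360, 360]
r4 m[φ0→B] = [20160, 8960, 6720]
r4 m[φ1→J] = [378, 504, 315]
r4 m[φ1→H] = [392, 294, 360]
r4 m[φ2→A] = [360, 392, 288]
r4 m[φ2→J] = [7, 9, 9]
r4 m[φ2→D] = [336, 392, 392]
r4 m[φ3→L] = [6, 4, 8]
r4 m[φ3→M] = [315, 360, 360]
r4 m[φ4→H] = [3, 7, 4]
r4 m[φ5→J] = [7, 4, 5]
r4 m[φ6→L] = [2, 3, 5]
r4 m[L→φ0] = [12, 12, 40]
r4 m[L→φ3] = [1008, 1176, 2520]
r4 m[L→φ6] = [3024, 1568, 4032]
r4 m[A→φ2] = [1, 1, 1]
r4 m[J→φ1] = [49, 36, 45]
r4 m[J→φ2] = [2646, 2016, 1575]
r4 m[J→φ5] = [2646, 4536, 2835]
r4 m[M→φ3] = [1, 1, 1]
r4 m[D→φ2] = [1, 1, 1]
r4 m[H→φ0] = [1176, 2058, 1440]
r4 m[H→φ1] = [840, 2520, 1440]
r4 m[H→φ4] = [109760, 105840, 129600]
r4 m[B→φ0] = [1, 1, 1]
r5 m[φ0→L] = [18522, 14406, 18522]
r5 m[φ0→H] = [280, 360, 360]
r5 m[φ0→B] = [740880, 403200, 246960]
r5 m[φ1→J] = [15120, 20160, 12600]
r5 m[φ1→H] = [392, 294, 360]
r5 m[φ2→A] = [15876, 18522, 18144]
r5 m[φ2→J] = [7, 9, 9]
r5 m[φ2→D] = [15876, 18522, 18522]
r5 m[φ3→L] = [6, 4, 8]
r5 m[φ3→M] = [17640, 20160, 20160]
r5 m[φ4→H] = [3, 7, 4]
r5 m[φ5→J] = [7, 4, 5]
r5 m[φ6→L] = [2, 3, 5]
r5 m[L→φ0] = [12, 12, 40]
r5 m[L→φ3] = [1008, 1176, 2520]
r5 m[L→φ6] = [3024, 1568, 4032]
r5 m[A→φ2] = [1, 1, 1]
r5 m[J→φ1] = [49, 36, 45]
r5 m[J→φ2] = [2646, 2016, 1575]
r5 m[J→φ5] = [2646, 4536, 2835]
r5 m[M→φ3] = [1, 1, 1]
r5 m[D→φ2] = [1, 1, 1]
r5 m[H→φ0] = [1176, 2058, 1440]
r5 m[H→φ1] = [840, 2520, 1440]
r5 m[H→φ4] = [109760, 105840, 129600]
r5 m[B→φ0] = [1, 1, 1]
r6 m[φ0→L] = [18522, 14406, 18522]
r6 m[φ0→H] = [280, 360, 360]
r6 m[φ0→B] = [740880, 403200, 246960]
r6 m[φ1→J] = [15120, 20160, 12600]
r6 m[φ1→H] = [392, 294, 360]
r6 m[φ2→A] = [15876, 18522, 18144]
r6 m[φ2→J] = [7, 9, 9]
r6 m[φ2→D] = [15876, 18522, 18522]
r6 m[φ3→L] = [6, 4, 8]
r6 m[φ3→M] = [17640, 20160, 20160]
r6 m[φ4→H] = [3, 7, 4]
r6 m[φ5→J] = [7, 4, 5]
r6 m[φ6→L] = [2, 3, 5]
r6 m[L→φ0] = [12, 12, 40]
r6 m[L→φ3] = [37044, 43218, 92610]
r6 m[L→φ6] = [111132, 57624, 148176]
r6 m[A→φ2] = [1, 1, 1]
r6 m[J→φ1] = [49, 36, 45]
r6 m[J→φ2] = [105840, 80640, 63000]
r6 m[J→φ5] = [105840, 181440, 113400]
r6 m[M→φ3] = [1, 1, 1]
r6 m[D→φ2] = [1, 1, 1]
r6 m[H→φ0] = [1176, 2058, 1440]
r6 m[H→φ1] = [840, 2520, 1440]
r6 m[H→φ4] = [109760, 105840, 129600]
r6 m[B→φ0] = [1, 1, 1]
r7 m[φ0→L] = [18522, 14406, 18522]
r7 m[φ0→H] = [280, 360, 360]
r7 m[φ0→B] = [740880, 403200, 246960]
r7 m[φ1→J] = [15120, 20160, 12600]
r7 m[φ1→H] = [392, 294, 360]
r7 m[φ2→A] = [635040, 740880, 725760]
r7 m[φ2→J] = [7, 9, 9]
r7 m[φ2→D] = [635040, 740880, 740880]
r7 m[φ3→L] = [6, 4, 8]
r7 m[φ3→M] = [648270, 740880, 740880]
r7 m[φ4→H] = [3, 7, 4]
r7 m[φ5→J] = [7, 4, 5]
r7 m[φ6→L] = [2, 3, 5]
r7 m[L→φ0] = [12, 12, 40]
r7 m[L→φ3] = [37044, 43218, 92610]
r7 m[L→φ6] = [111132, 57624, 148176]
r7 m[A→φ2] = [1, 1, 1]
r7 m[J→φ1] = [49, 36, 45]
r7 m[J→φ2] = [105840, 80640, 63000]
r7 m[J→φ5] = [105840, 181440, 113400]
r7 m[M→φ3] = [1, 1, 1]
r7 m[D→φ2] = [1, 1, 1]
r7 m[H→φ0] = [1176, 2058, 1440]
r7 m[H→φ1] = [840, 2520, 1440]
r7 m[H→φ4] = [109760, 105840, 129600]
r7 m[B→φ0] = [1, 1, 1]
r8 m[φ0→L] = [18522, 14406, 18522]
r8 m[φ0→H] = [280, 360, 360]
r8 m[φ0→B] = [740880, 403200, 246960]
r8 m[φ1→J] = [15120, 20160, 12600]
r8 m[φ1→H] = [392, 294, 360]
r8 m[φ2→A] = [635040, 740880, 725760]
r8 m[φ2→J] = [7, 9, 9]
r8 m[φ2→D] = [635040, 740880, 740880]
r8 m[φ3→L] = [6, 4, 8]
r8 m[φ3→M] = [648270, 740880, 740880]
r8 m[φ4→H] = [3, 7, 4]
r8 m[φ5→J] = [7, 4, 5]
r8 m[φ6→L] = [2, 3, 5]
r8 m[L→φ0] = [12, 12, 40]
r8 m[L→φ3] = [37044, 43218, 92610]
r8 m[L→φ6] = [111132, 57624, 148176]
r8 m[A→φ2] = [1, 1, 1]
r8 m[J→φ1] = [49, 36, 45]
r8 m[J→φ2] = [105840, 80640, 63000]
r8 m[J→φ5] = [105840, 181440, 113400]
r8 m[M→φ3] = [1, 1, 1]
r8 m[D→φ2] = [1, 1, 1]
r8 m[H→φ0] = [1176, 2058, 1440]
r8 m[H→φ1] = [840, 2520, 1440]
r8 m[H→φ4] = [109760, 105840, 129600]
r8 m[B→φ0] = [1, 1, 1]
fixed point reached at round 8
traceback from L: (L=2, A=1, J=0, M=1, D=1, H=1, B=0), score=740880

assignment: (L=2, A=1, J=0, M=1, D=1, H=1, B=0); score = 740880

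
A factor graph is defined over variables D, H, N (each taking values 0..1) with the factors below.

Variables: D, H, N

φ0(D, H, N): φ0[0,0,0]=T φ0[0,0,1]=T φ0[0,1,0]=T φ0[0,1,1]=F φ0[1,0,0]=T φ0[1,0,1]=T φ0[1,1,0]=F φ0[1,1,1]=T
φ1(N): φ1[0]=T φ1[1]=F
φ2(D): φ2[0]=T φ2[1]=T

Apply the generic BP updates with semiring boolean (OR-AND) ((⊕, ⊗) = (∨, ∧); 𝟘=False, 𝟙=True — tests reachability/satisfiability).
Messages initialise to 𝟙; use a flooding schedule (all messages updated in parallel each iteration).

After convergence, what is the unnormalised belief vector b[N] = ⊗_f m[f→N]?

init: all messages = 𝟙 over 2 values
r1 m[φ0→D] = [T, T]
r1 m[φ0→H] = [T, T]
r1 m[φ0→N] = [T, T]
r1 m[φ1→N] = [T, F]
r1 m[φ2→D] = [T, T]
r1 m[D→φ0] = [T, T]
r1 m[D→φ2] = [T, T]
r1 m[H→φ0] = [T, T]
r1 m[N→φ0] = [T, T]
r1 m[N→φ1] = [T, T]
r2 m[φ0→D] = [T, T]
r2 m[φ0→H] = [T, T]
r2 m[φ0→N] = [T, T]
r2 m[φ1→N] = [T, F]
r2 m[φ2→D] = [T, T]
r2 m[D→φ0] = [T, T]
r2 m[D→φ2] = [T, T]
r2 m[H→φ0] = [T, T]
r2 m[N→φ0] = [T, F]
r2 m[N→φ1] = [T, T]
r3 m[φ0→D] = [T, T]
r3 m[φ0→H] = [T, T]
r3 m[φ0→N] = [T, T]
r3 m[φ1→N] = [T, F]
r3 m[φ2→D] = [T, T]
r3 m[D→φ0] = [T, T]
r3 m[D→φ2] = [T, T]
r3 m[H→φ0] = [T, T]
r3 m[N→φ0] = [T, F]
r3 m[N→φ1] = [T, T]
fixed point reached at round 3
b[N] = ⊗ incoming = [T, F]

b[N] = [T, F]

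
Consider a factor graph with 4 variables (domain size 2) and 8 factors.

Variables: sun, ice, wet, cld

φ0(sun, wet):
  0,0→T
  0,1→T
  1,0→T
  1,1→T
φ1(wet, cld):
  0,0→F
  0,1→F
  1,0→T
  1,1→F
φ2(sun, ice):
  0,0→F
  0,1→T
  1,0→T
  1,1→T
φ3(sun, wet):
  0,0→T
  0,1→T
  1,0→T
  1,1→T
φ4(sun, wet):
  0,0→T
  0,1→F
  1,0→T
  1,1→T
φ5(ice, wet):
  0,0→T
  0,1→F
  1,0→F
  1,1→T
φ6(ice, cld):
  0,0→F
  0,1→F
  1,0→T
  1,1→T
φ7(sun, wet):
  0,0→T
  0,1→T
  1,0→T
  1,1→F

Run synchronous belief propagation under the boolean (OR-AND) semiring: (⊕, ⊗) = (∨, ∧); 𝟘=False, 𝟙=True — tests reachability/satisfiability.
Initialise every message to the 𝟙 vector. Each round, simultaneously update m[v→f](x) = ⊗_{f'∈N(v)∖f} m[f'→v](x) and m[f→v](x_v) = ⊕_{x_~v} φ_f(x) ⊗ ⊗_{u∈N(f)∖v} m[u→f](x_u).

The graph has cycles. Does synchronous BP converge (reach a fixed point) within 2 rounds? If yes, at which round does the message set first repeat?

init: all messages = 𝟙 over 2 values
r1 m[φ0→sun] = [T, T]
r1 m[φ0→wet] = [T, T]
r1 m[φ1→wet] = [F, T]
r1 m[φ1→cld] = [T, F]
r1 m[φ2→sun] = [T, T]
r1 m[φ2→ice] = [T, T]
r1 m[φ3→sun] = [T, T]
r1 m[φ3→wet] = [T, T]
r1 m[φ4→sun] = [T, T]
r1 m[φ4→wet] = [T, T]
r1 m[φ5→ice] = [T, T]
r1 m[φ5→wet] = [T, T]
r1 m[φ6→ice] = [F, T]
r1 m[φ6→cld] = [T, T]
r1 m[φ7→sun] = [T, T]
r1 m[φ7→wet] = [T, T]
r1 m[sun→φ0] = [T, T]
r1 m[sun→φ2] = [T, T]
r1 m[sun→φ3] = [T, T]
r1 m[sun→φ4] = [T, T]
r1 m[sun→φ7] = [T, T]
r1 m[ice→φ2] = [T, T]
r1 m[ice→φ5] = [T, T]
r1 m[ice→φ6] = [T, T]
r1 m[wet→φ0] = [T, T]
r1 m[wet→φ1] = [T, T]
r1 m[wet→φ3] = [T, T]
r1 m[wet→φ4] = [T, T]
r1 m[wet→φ5] = [T, T]
r1 m[wet→φ7] = [T, T]
r1 m[cld→φ1] = [T, T]
r1 m[cld→φ6] = [T, T]
r2 m[φ0→sun] = [T, T]
r2 m[φ0→wet] = [T, T]
r2 m[φ1→wet] = [F, T]
r2 m[φ1→cld] = [T, F]
r2 m[φ2→sun] = [T, T]
r2 m[φ2→ice] = [T, T]
r2 m[φ3→sun] = [T, T]
r2 m[φ3→wet] = [T, T]
r2 m[φ4→sun] = [T, T]
r2 m[φ4→wet] = [T, T]
r2 m[φ5→ice] = [T, T]
r2 m[φ5→wet] = [T, T]
r2 m[φ6→ice] = [F, T]
r2 m[φ6→cld] = [T, T]
r2 m[φ7→sun] = [T, T]
r2 m[φ7→wet] = [T, T]
r2 m[sun→φ0] = [T, T]
r2 m[sun→φ2] = [T, T]
r2 m[sun→φ3] = [T, T]
r2 m[sun→φ4] = [T, T]
r2 m[sun→φ7] = [T, T]
r2 m[ice→φ2] = [F, T]
r2 m[ice→φ5] = [F, T]
r2 m[ice→φ6] = [T, T]
r2 m[wet→φ0] = [F, T]
r2 m[wet→φ1] = [T, T]
r2 m[wet→φ3] = [F, T]
r2 m[wet→φ4] = [F, T]
r2 m[wet→φ5] = [F, T]
r2 m[wet→φ7] = [F, T]
r2 m[cld→φ1] = [T, T]
r2 m[cld→φ6] = [T, F]
no fixed point within 2 rounds

NOT CONVERGED within 2 rounds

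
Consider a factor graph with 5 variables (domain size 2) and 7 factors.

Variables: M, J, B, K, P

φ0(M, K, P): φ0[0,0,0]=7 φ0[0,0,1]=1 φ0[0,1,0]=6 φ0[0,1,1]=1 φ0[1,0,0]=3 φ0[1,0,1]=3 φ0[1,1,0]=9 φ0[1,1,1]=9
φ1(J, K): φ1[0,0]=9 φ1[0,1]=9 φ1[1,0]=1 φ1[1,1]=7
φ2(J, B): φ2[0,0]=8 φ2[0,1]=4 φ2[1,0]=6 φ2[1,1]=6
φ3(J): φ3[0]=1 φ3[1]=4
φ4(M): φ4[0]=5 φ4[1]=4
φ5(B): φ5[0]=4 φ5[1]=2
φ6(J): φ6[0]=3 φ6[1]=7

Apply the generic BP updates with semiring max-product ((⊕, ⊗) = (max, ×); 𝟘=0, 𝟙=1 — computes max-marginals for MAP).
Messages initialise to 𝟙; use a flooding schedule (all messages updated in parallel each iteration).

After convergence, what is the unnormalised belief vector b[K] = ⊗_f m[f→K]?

init: all messages = 𝟙 over 2 values
r1 m[φ0→M] = [7, 9]
r1 m[φ0→K] = [7, 9]
r1 m[φ0→P] = [9, 9]
r1 m[φ1→J] = [9, 7]
r1 m[φ1→K] = [9, 9]
r1 m[φ2→J] = [8, 6]
r1 m[φ2→B] = [8, 6]
r1 m[φ3→J] = [1, 4]
r1 m[φ4→M] = [5, 4]
r1 m[φ5→B] = [4, 2]
r1 m[φ6→J] = [3, 7]
r1 m[M→φ0] = [1, 1]
r1 m[M→φ4] = [1, 1]
r1 m[J→φ1] = [1, 1]
r1 m[J→φ2] = [1, 1]
r1 m[J→φ3] = [1, 1]
r1 m[J→φ6] = [1, 1]
r1 m[B→φ2] = [1, 1]
r1 m[B→φ5] = [1, 1]
r1 m[K→φ0] = [1, 1]
r1 m[K→φ1] = [1, 1]
r1 m[P→φ0] = [1, 1]
r2 m[φ0→M] = [7, 9]
r2 m[φ0→K] = [7, 9]
r2 m[φ0→P] = [9, 9]
r2 m[φ1→J] = [9, 7]
r2 m[φ1→K] = [9, 9]
r2 m[φ2→J] = [8, 6]
r2 m[φ2→B] = [8, 6]
r2 m[φ3→J] = [1, 4]
r2 m[φ4→M] = [5, 4]
r2 m[φ5→B] = [4, 2]
r2 m[φ6→J] = [3, 7]
r2 m[M→φ0] = [5, 4]
r2 m[M→φ4] = [7, 9]
r2 m[J→φ1] = [24, 168]
r2 m[J→φ2] = [27, 196]
r2 m[J→φ3] = [216, 294]
r2 m[J→φ6] = [72, 168]
r2 m[B→φ2] = [4, 2]
r2 m[B→φ5] = [8, 6]
r2 m[K→φ0] = [9, 9]
r2 m[K→φ1] = [7, 9]
r2 m[P→φ0] = [1, 1]
r3 m[φ0→M] = [63, 81]
r3 m[φ0→K] = [35, 36]
r3 m[φ0→P] = [324, 324]
r3 m[φ1→J] = [81, 63]
r3 m[φ1→K] = [216, 1176]
r3 m[φ2→J] = [32, 24]
r3 m[φ2→B] = [1176, 1176]
r3 m[φ3→J] = [1, 4]
r3 m[φ4→M] = [5, 4]
r3 m[φ5→B] = [4, 2]
r3 m[φ6→J] = [3, 7]
r3 m[M→φ0] = [5, 4]
r3 m[M→φ4] = [7, 9]
r3 m[J→φ1] = [24, 168]
r3 m[J→φ2] = [27, 196]
r3 m[J→φ3] = [216, 294]
r3 m[J→φ6] = [72, 168]
r3 m[B→φ2] = [4, 2]
r3 m[B→φ5] = [8, 6]
r3 m[K→φ0] = [9, 9]
r3 m[K→φ1] = [7, 9]
r3 m[P→φ0] = [1, 1]
r4 m[φ0→M] = [63, 81]
r4 m[φ0→K] = [35, 36]
r4 m[φ0→P] = [324, 324]
r4 m[φ1→J] = [81, 63]
r4 m[φ1→K] = [216, 1176]
r4 m[φ2→J] = [32, 24]
r4 m[φ2→B] = [1176, 1176]
r4 m[φ3→J] = [1, 4]
r4 m[φ4→M] = [5, 4]
r4 m[φ5→B] = [4, 2]
r4 m[φ6→J] = [3, 7]
r4 m[M→φ0] = [5, 4]
r4 m[M→φ4] = [63, 81]
r4 m[J→φ1] = [96, 672]
r4 m[J→φ2] = [243, 1764]
r4 m[J→φ3] = [7776, 10584]
r4 m[J→φ6] = [2592, 6048]
r4 m[B→φ2] = [4, 2]
r4 m[B→φ5] = [1176, 1176]
r4 m[K→φ0] = [216, 1176]
r4 m[K→φ1] = [35, 36]
r4 m[P→φ0] = [1, 1]
r5 m[φ0→M] = [7056, 10584]
r5 m[φ0→K] = [35, 36]
r5 m[φ0→P] = [42336, 42336]
r5 m[φ1→J] = [324, 252]
r5 m[φ1→K] = [864, 4704]
r5 m[φ2→J] = [32, 24]
r5 m[φ2→B] = [10584, 10584]
r5 m[φ3→J] = [1, 4]
r5 m[φ4→M] = [5, 4]
r5 m[φ5→B] = [4, 2]
r5 m[φ6→J] = [3, 7]
r5 m[M→φ0] = [5, 4]
r5 m[M→φ4] = [63, 81]
r5 m[J→φ1] = [96, 672]
r5 m[J→φ2] = [243, 1764]
r5 m[J→φ3] = [7776, 10584]
r5 m[J→φ6] = [2592, 6048]
r5 m[B→φ2] = [4, 2]
r5 m[B→φ5] = [1176, 1176]
r5 m[K→φ0] = [216, 1176]
r5 m[K→φ1] = [35, 36]
r5 m[P→φ0] = [1, 1]
r6 m[φ0→M] = [7056, 10584]
r6 m[φ0→K] = [35, 36]
r6 m[φ0→P] = [42336, 42336]
r6 m[φ1→J] = [324, 252]
r6 m[φ1→K] = [864, 4704]
r6 m[φ2→J] = [32, 24]
r6 m[φ2→B] = [10584, 10584]
r6 m[φ3→J] = [1, 4]
r6 m[φ4→M] = [5, 4]
r6 m[φ5→B] = [4, 2]
r6 m[φ6→J] = [3, 7]
r6 m[M→φ0] = [5, 4]
r6 m[M→φ4] = [7056, 10584]
r6 m[J→φ1] = [96, 672]
r6 m[J→φ2] = [972, 7056]
r6 m[J→φ3] = [31104, 42336]
r6 m[J→φ6] = [10368, 24192]
r6 m[B→φ2] = [4, 2]
r6 m[B→φ5] = [10584, 10584]
r6 m[K→φ0] = [864, 4704]
r6 m[K→φ1] = [35, 36]
r6 m[P→φ0] = [1, 1]
r7 m[φ0→M] = [28224, 42336]
r7 m[φ0→K] = [35, 36]
r7 m[φ0→P] = [169344, 169344]
r7 m[φ1→J] = [324, 252]
r7 m[φ1→K] = [864, 4704]
r7 m[φ2→J] = [32, 24]
r7 m[φ2→B] = [42336, 42336]
r7 m[φ3→J] = [1, 4]
r7 m[φ4→M] = [5, 4]
r7 m[φ5→B] = [4, 2]
r7 m[φ6→J] = [3, 7]
r7 m[M→φ0] = [5, 4]
r7 m[M→φ4] = [7056, 10584]
r7 m[J→φ1] = [96, 672]
r7 m[J→φ2] = [972, 7056]
r7 m[J→φ3] = [31104, 42336]
r7 m[J→φ6] = [10368, 24192]
r7 m[B→φ2] = [4, 2]
r7 m[B→φ5] = [10584, 10584]
r7 m[K→φ0] = [864, 4704]
r7 m[K→φ1] = [35, 36]
r7 m[P→φ0] = [1, 1]
r8 m[φ0→M] = [28224, 42336]
r8 m[φ0→K] = [35, 36]
r8 m[φ0→P] = [169344, 169344]
r8 m[φ1→J] = [324, 252]
r8 m[φ1→K] = [864, 4704]
r8 m[φ2→J] = [32, 24]
r8 m[φ2→B] = [42336, 42336]
r8 m[φ3→J] = [1, 4]
r8 m[φ4→M] = [5, 4]
r8 m[φ5→B] = [4, 2]
r8 m[φ6→J] = [3, 7]
r8 m[M→φ0] = [5, 4]
r8 m[M→φ4] = [28224, 42336]
r8 m[J→φ1] = [96, 672]
r8 m[J→φ2] = [972, 7056]
r8 m[J→φ3] = [31104, 42336]
r8 m[J→φ6] = [10368, 24192]
r8 m[B→φ2] = [4, 2]
r8 m[B→φ5] = [42336, 42336]
r8 m[K→φ0] = [864, 4704]
r8 m[K→φ1] = [35, 36]
r8 m[P→φ0] = [1, 1]
r9 m[φ0→M] = [28224, 42336]
r9 m[φ0→K] = [35, 36]
r9 m[φ0→P] = [169344, 169344]
r9 m[φ1→J] = [324, 252]
r9 m[φ1→K] = [864, 4704]
r9 m[φ2→J] = [32, 24]
r9 m[φ2→B] = [42336, 42336]
r9 m[φ3→J] = [1, 4]
r9 m[φ4→M] = [5, 4]
r9 m[φ5→B] = [4, 2]
r9 m[φ6→J] = [3, 7]
r9 m[M→φ0] = [5, 4]
r9 m[M→φ4] = [28224, 42336]
r9 m[J→φ1] = [96, 672]
r9 m[J→φ2] = [972, 7056]
r9 m[J→φ3] = [31104, 42336]
r9 m[J→φ6] = [10368, 24192]
r9 m[B→φ2] = [4, 2]
r9 m[B→φ5] = [42336, 42336]
r9 m[K→φ0] = [864, 4704]
r9 m[K→φ1] = [35, 36]
r9 m[P→φ0] = [1, 1]
fixed point reached at round 9
b[K] = ⊗ incoming = [30240, 169344]

b[K] = [30240, 169344]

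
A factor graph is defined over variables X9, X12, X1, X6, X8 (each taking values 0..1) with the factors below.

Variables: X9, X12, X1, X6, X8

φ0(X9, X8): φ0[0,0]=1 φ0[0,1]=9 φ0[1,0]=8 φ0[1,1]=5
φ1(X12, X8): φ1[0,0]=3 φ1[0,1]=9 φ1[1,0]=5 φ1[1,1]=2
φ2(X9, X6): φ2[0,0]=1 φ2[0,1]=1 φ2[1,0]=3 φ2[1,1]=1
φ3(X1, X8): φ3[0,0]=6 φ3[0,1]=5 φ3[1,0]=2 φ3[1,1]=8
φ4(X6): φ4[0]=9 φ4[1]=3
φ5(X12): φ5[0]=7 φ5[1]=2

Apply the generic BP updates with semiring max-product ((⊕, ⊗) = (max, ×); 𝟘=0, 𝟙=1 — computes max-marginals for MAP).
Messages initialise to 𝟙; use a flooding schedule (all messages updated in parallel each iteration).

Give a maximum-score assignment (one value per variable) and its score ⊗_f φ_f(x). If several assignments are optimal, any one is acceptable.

init: all messages = 𝟙 over 2 values
r1 m[φ0→X9] = [9, 8]
r1 m[φ0→X8] = [8, 9]
r1 m[φ1→X12] = [9, 5]
r1 m[φ1→X8] = [5, 9]
r1 m[φ2→X9] = [1, 3]
r1 m[φ2→X6] = [3, 1]
r1 m[φ3→X1] = [6, 8]
r1 m[φ3→X8] = [6, 8]
r1 m[φ4→X6] = [9, 3]
r1 m[φ5→X12] = [7, 2]
r1 m[X9→φ0] = [1, 1]
r1 m[X9→φ2] = [1, 1]
r1 m[X12→φ1] = [1, 1]
r1 m[X12→φ5] = [1, 1]
r1 m[X1→φ3] = [1, 1]
r1 m[X6→φ2] = [1, 1]
r1 m[X6→φ4] = [1, 1]
r1 m[X8→φ0] = [1, 1]
r1 m[X8→φ1] = [1, 1]
r1 m[X8→φ3] = [1, 1]
r2 m[φ0→X9] = [9, 8]
r2 m[φ0→X8] = [8, 9]
r2 m[φ1→X12] = [9, 5]
r2 m[φ1→X8] = [5, 9]
r2 m[φ2→X9] = [1, 3]
r2 m[φ2→X6] = [3, 1]
r2 m[φ3→X1] = [6, 8]
r2 m[φ3→X8] = [6, 8]
r2 m[φ4→X6] = [9, 3]
r2 m[φ5→X12] = [7, 2]
r2 m[X9→φ0] = [1, 3]
r2 m[X9→φ2] = [9, 8]
r2 m[X12→φ1] = [7, 2]
r2 m[X12→φ5] = [9, 5]
r2 m[X1→φ3] = [1, 1]
r2 m[X6→φ2] = [9, 3]
r2 m[X6→φ4] = [3, 1]
r2 m[X8→φ0] = [30, 72]
r2 m[X8→φ1] = [48, 72]
r2 m[X8→φ3] = [40, 81]
r3 m[φ0→X9] = [648, 360]
r3 m[φ0→X8] = [24, 15]
r3 m[φ1→X12] = [648, 240]
r3 m[φ1→X8] = [21, 63]
r3 m[φ2→X9] = [9, 27]
r3 m[φ2→X6] = [24, 9]
r3 m[φ3→X1] = [405, 648]
r3 m[φ3→X8] = [6, 8]
r3 m[φ4→X6] = [9, 3]
r3 m[φ5→X12] = [7, 2]
r3 m[X9→φ0] = [1, 3]
r3 m[X9→φ2] = [9, 8]
r3 m[X12→φ1] = [7, 2]
r3 m[X12→φ5] = [9, 5]
r3 m[X1→φ3] = [1, 1]
r3 m[X6→φ2] = [9, 3]
r3 m[X6→φ4] = [3, 1]
r3 m[X8→φ0] = [30, 72]
r3 m[X8→φ1] = [48, 72]
r3 m[X8→φ3] = [40, 81]
r4 m[φ0→X9] = [648, 360]
r4 m[φ0→X8] = [24, 15]
r4 m[φ1→X12] = [648, 240]
r4 m[φ1→X8] = [21, 63]
r4 m[φ2→X9] = [9, 27]
r4 m[φ2→X6] = [24, 9]
r4 m[φ3→X1] = [405, 648]
r4 m[φ3→X8] = [6, 8]
r4 m[φ4→X6] = [9, 3]
r4 m[φ5→X12] = [7, 2]
r4 m[X9→φ0] = [9, 27]
r4 m[X9→φ2] = [648, 360]
r4 m[X12→φ1] = [7, 2]
r4 m[X12→φ5] = [648, 240]
r4 m[X1→φ3] = [1, 1]
r4 m[X6→φ2] = [9, 3]
r4 m[X6→φ4] = [24, 9]
r4 m[X8→φ0] = [126, 504]
r4 m[X8→φ1] = [144, 120]
r4 m[X8→φ3] = [504, 945]
r5 m[φ0→X9] = [4536, 2520]
r5 m[φ0→X8] = [216, 135]
r5 m[φ1→X12] = [1080, 720]
r5 m[φ1→X8] = [21, 63]
r5 m[φ2→X9] = [9, 27]
r5 m[φ2→X6] = [1080, 648]
r5 m[φ3→X1] = [4725, 7560]
r5 m[φ3→X8] = [6, 8]
r5 m[φ4→X6] = [9, 3]
r5 m[φ5→X12] = [7, 2]
r5 m[X9→φ0] = [9, 27]
r5 m[X9→φ2] = [648, 360]
r5 m[X12→φ1] = [7, 2]
r5 m[X12→φ5] = [648, 240]
r5 m[X1→φ3] = [1, 1]
r5 m[X6→φ2] = [9, 3]
r5 m[X6→φ4] = [24, 9]
r5 m[X8→φ0] = [126, 504]
r5 m[X8→φ1] = [144, 120]
r5 m[X8→φ3] = [504, 945]
r6 m[φ0→X9] = [4536, 2520]
r6 m[φ0→X8] = [216, 135]
r6 m[φ1→X12] = [1080, 720]
r6 m[φ1→X8] = [21, 63]
r6 m[φ2→X9] = [9, 27]
r6 m[φ2→X6] = [1080, 648]
r6 m[φ3→X1] = [4725, 7560]
r6 m[φ3→X8] = [6, 8]
r6 m[φ4→X6] = [9, 3]
r6 m[φ5→X12] = [7, 2]
r6 m[X9→φ0] = [9, 27]
r6 m[X9→φ2] = [4536, 2520]
r6 m[X12→φ1] = [7, 2]
r6 m[X12→φ5] = [1080, 720]
r6 m[X1→φ3] = [1, 1]
r6 m[X6→φ2] = [9, 3]
r6 m[X6→φ4] = [1080, 648]
r6 m[X8→φ0] = [126, 504]
r6 m[X8→φ1] = [1296, 1080]
r6 m[X8→φ3] = [4536, 8505]
r7 m[φ0→X9] = [4536, 2520]
r7 m[φ0→X8] = [216, 135]
r7 m[φ1→X12] = [9720, 6480]
r7 m[φ1→X8] = [21, 63]
r7 m[φ2→X9] = [9, 27]
r7 m[φ2→X6] = [7560, 4536]
r7 m[φ3→X1] = [42525, 68040]
r7 m[φ3→X8] = [6, 8]
r7 m[φ4→X6] = [9, 3]
r7 m[φ5→X12] = [7, 2]
r7 m[X9→φ0] = [9, 27]
r7 m[X9→φ2] = [4536, 2520]
r7 m[X12→φ1] = [7, 2]
r7 m[X12→φ5] = [1080, 720]
r7 m[X1→φ3] = [1, 1]
r7 m[X6→φ2] = [9, 3]
r7 m[X6→φ4] = [1080, 648]
r7 m[X8→φ0] = [126, 504]
r7 m[X8→φ1] = [1296, 1080]
r7 m[X8→φ3] = [4536, 8505]
r8 m[φ0→X9] = [4536, 2520]
r8 m[φ0→X8] = [216, 135]
r8 m[φ1→X12] = [9720, 6480]
r8 m[φ1→X8] = [21, 63]
r8 m[φ2→X9] = [9, 27]
r8 m[φ2→X6] = [7560, 4536]
r8 m[φ3→X1] = [42525, 68040]
r8 m[φ3→X8] = [6, 8]
r8 m[φ4→X6] = [9, 3]
r8 m[φ5→X12] = [7, 2]
r8 m[X9→φ0] = [9, 27]
r8 m[X9→φ2] = [4536, 2520]
r8 m[X12→φ1] = [7, 2]
r8 m[X12→φ5] = [9720, 6480]
r8 m[X1→φ3] = [1, 1]
r8 m[X6→φ2] = [9, 3]
r8 m[X6→φ4] = [7560, 4536]
r8 m[X8→φ0] = [126, 504]
r8 m[X8→φ1] = [1296, 1080]
r8 m[X8→φ3] = [4536, 8505]
r9 m[φ0→X9] = [4536, 2520]
r9 m[φ0→X8] = [216, 135]
r9 m[φ1→X12] = [9720, 6480]
r9 m[φ1→X8] = [21, 63]
r9 m[φ2→X9] = [9, 27]
r9 m[φ2→X6] = [7560, 4536]
r9 m[φ3→X1] = [42525, 68040]
r9 m[φ3→X8] = [6, 8]
r9 m[φ4→X6] = [9, 3]
r9 m[φ5→X12] = [7, 2]
r9 m[X9→φ0] = [9, 27]
r9 m[X9→φ2] = [4536, 2520]
r9 m[X12→φ1] = [7, 2]
r9 m[X12→φ5] = [9720, 6480]
r9 m[X1→φ3] = [1, 1]
r9 m[X6→φ2] = [9, 3]
r9 m[X6→φ4] = [7560, 4536]
r9 m[X8→φ0] = [126, 504]
r9 m[X8→φ1] = [1296, 1080]
r9 m[X8→φ3] = [4536, 8505]
fixed point reached at round 9
traceback from X9: (X9=1, X12=0, X1=1, X6=0, X8=1), score=68040

assignment: (X9=1, X12=0, X1=1, X6=0, X8=1); score = 68040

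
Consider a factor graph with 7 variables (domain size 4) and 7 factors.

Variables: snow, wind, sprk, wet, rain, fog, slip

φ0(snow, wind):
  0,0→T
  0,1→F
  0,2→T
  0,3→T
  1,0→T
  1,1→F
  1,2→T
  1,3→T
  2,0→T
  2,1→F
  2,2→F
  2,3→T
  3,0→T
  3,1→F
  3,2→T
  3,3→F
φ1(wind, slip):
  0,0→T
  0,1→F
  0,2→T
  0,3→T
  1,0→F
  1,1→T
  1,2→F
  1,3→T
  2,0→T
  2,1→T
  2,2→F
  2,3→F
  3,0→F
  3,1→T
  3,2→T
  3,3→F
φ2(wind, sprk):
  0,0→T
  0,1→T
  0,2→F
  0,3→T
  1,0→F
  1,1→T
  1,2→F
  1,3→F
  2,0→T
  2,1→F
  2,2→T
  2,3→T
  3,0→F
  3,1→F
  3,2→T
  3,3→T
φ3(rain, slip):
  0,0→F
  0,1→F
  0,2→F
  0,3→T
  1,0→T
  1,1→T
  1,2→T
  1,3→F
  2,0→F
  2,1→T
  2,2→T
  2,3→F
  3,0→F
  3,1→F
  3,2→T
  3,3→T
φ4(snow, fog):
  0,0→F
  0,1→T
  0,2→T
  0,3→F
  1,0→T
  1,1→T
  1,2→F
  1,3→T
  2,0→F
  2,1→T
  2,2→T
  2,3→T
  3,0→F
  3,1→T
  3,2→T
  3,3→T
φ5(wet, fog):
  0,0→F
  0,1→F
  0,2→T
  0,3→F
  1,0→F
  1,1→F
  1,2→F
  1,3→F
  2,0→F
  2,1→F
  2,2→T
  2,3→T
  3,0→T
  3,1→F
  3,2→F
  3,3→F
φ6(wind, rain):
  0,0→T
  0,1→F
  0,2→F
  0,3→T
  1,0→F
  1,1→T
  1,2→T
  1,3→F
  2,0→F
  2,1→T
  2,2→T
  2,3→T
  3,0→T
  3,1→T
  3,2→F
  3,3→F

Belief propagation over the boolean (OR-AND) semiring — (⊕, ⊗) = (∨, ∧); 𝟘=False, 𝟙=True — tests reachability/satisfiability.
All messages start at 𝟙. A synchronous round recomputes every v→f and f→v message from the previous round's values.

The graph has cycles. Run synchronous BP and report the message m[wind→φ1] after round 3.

message @ round 3 = [T, F, T, T]

init: all messages = 𝟙 over 4 values
r1 m[φ0→snow] = [T, T, T, T]
r1 m[φ0→wind] = [T, F, T, T]
r1 m[φ1→wind] = [T, T, T, T]
r1 m[φ1→slip] = [T, T, T, T]
r1 m[φ2→wind] = [T, T, T, T]
r1 m[φ2→sprk] = [T, T, T, T]
r1 m[φ3→rain] = [T, T, T, T]
r1 m[φ3→slip] = [T, T, T, T]
r1 m[φ4→snow] = [T, T, T, T]
r1 m[φ4→fog] = [T, T, T, T]
r1 m[φ5→wet] = [T, F, T, T]
r1 m[φ5→fog] = [T, F, T, T]
r1 m[φ6→wind] = [T, T, T, T]
r1 m[φ6→rain] = [T, T, T, T]
r1 m[snow→φ0] = [T, T, T, T]
r1 m[snow→φ4] = [T, T, T, T]
r1 m[wind→φ0] = [T, T, T, T]
r1 m[wind→φ1] = [T, T, T, T]
r1 m[wind→φ2] = [T, T, T, T]
r1 m[wind→φ6] = [T, T, T, T]
r1 m[sprk→φ2] = [T, T, T, T]
r1 m[wet→φ5] = [T, T, T, T]
r1 m[rain→φ3] = [T, T, T, T]
r1 m[rain→φ6] = [T, T, T, T]
r1 m[fog→φ4] = [T, T, T, T]
r1 m[fog→φ5] = [T, T, T, T]
r1 m[slip→φ1] = [T, T, T, T]
r1 m[slip→φ3] = [T, T, T, T]
r2 m[φ0→snow] = [T, T, T, T]
r2 m[φ0→wind] = [T, F, T, T]
r2 m[φ1→wind] = [T, T, T, T]
r2 m[φ1→slip] = [T, T, T, T]
r2 m[φ2→wind] = [T, T, T, T]
r2 m[φ2→sprk] = [T, T, T, T]
r2 m[φ3→rain] = [T, T, T, T]
r2 m[φ3→slip] = [T, T, T, T]
r2 m[φ4→snow] = [T, T, T, T]
r2 m[φ4→fog] = [T, T, T, T]
r2 m[φ5→wet] = [T, F, T, T]
r2 m[φ5→fog] = [T, F, T, T]
r2 m[φ6→wind] = [T, T, T, T]
r2 m[φ6→rain] = [T, T, T, T]
r2 m[snow→φ0] = [T, T, T, T]
r2 m[snow→φ4] = [T, T, T, T]
r2 m[wind→φ0] = [T, T, T, T]
r2 m[wind→φ1] = [T, F, T, T]
r2 m[wind→φ2] = [T, F, T, T]
r2 m[wind→φ6] = [T, F, T, T]
r2 m[sprk→φ2] = [T, T, T, T]
r2 m[wet→φ5] = [T, T, T, T]
r2 m[rain→φ3] = [T, T, T, T]
r2 m[rain→φ6] = [T, T, T, T]
r2 m[fog→φ4] = [T, F, T, T]
r2 m[fog→φ5] = [T, T, T, T]
r2 m[slip→φ1] = [T, T, T, T]
r2 m[slip→φ3] = [T, T, T, T]
r3 m[φ0→snow] = [T, T, T, T]
r3 m[φ0→wind] = [T, F, T, T]
r3 m[φ1→wind] = [T, T, T, T]
r3 m[φ1→slip] = [T, T, T, T]
r3 m[φ2→wind] = [T, T, T, T]
r3 m[φ2→sprk] = [T, T, T, T]
r3 m[φ3→rain] = [T, T, T, T]
r3 m[φ3→slip] = [T, T, T, T]
r3 m[φ4→snow] = [T, T, T, T]
r3 m[φ4→fog] = [T, T, T, T]
r3 m[φ5→wet] = [T, F, T, T]
r3 m[φ5→fog] = [T, F, T, T]
r3 m[φ6→wind] = [T, T, T, T]
r3 m[φ6→rain] = [T, T, T, T]
r3 m[snow→φ0] = [T, T, T, T]
r3 m[snow→φ4] = [T, T, T, T]
r3 m[wind→φ0] = [T, T, T, T]
r3 m[wind→φ1] = [T, F, T, T]
r3 m[wind→φ2] = [T, F, T, T]
r3 m[wind→φ6] = [T, F, T, T]
r3 m[sprk→φ2] = [T, T, T, T]
r3 m[wet→φ5] = [T, T, T, T]
r3 m[rain→φ3] = [T, T, T, T]
r3 m[rain→φ6] = [T, T, T, T]
r3 m[fog→φ4] = [T, F, T, T]
r3 m[fog→φ5] = [T, T, T, T]
r3 m[slip→φ1] = [T, T, T, T]
r3 m[slip→φ3] = [T, T, T, T]
fixed point reached at round 3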